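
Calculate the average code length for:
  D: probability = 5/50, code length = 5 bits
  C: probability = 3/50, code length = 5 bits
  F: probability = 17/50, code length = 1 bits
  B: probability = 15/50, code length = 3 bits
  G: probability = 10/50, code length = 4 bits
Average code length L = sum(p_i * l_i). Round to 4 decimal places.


Weighted contributions p_i * l_i:
  D: (5/50) * 5 = 25/50
  C: (3/50) * 5 = 15/50
  F: (17/50) * 1 = 17/50
  B: (15/50) * 3 = 45/50
  G: (10/50) * 4 = 40/50
Sum = (25 + 15 + 17 + 45 + 40)/50 = 142/50

L = 142/50 = 2.8400 bits/symbol


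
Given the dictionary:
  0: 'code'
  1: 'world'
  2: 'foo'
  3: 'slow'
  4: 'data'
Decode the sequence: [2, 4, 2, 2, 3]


Look up each index in the dictionary:
  2 -> 'foo'
  4 -> 'data'
  2 -> 'foo'
  2 -> 'foo'
  3 -> 'slow'

Decoded: "foo data foo foo slow"


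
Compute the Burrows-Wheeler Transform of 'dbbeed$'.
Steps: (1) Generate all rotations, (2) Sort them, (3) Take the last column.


Rotations (sorted):
  0: $dbbeed -> last char: d
  1: bbeed$d -> last char: d
  2: beed$db -> last char: b
  3: d$dbbee -> last char: e
  4: dbbeed$ -> last char: $
  5: ed$dbbe -> last char: e
  6: eed$dbb -> last char: b


BWT = ddbe$eb


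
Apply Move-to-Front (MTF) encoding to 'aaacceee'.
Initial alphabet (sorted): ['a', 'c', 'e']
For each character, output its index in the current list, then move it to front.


MTF encoding:
'a': index 0 in ['a', 'c', 'e'] -> ['a', 'c', 'e']
'a': index 0 in ['a', 'c', 'e'] -> ['a', 'c', 'e']
'a': index 0 in ['a', 'c', 'e'] -> ['a', 'c', 'e']
'c': index 1 in ['a', 'c', 'e'] -> ['c', 'a', 'e']
'c': index 0 in ['c', 'a', 'e'] -> ['c', 'a', 'e']
'e': index 2 in ['c', 'a', 'e'] -> ['e', 'c', 'a']
'e': index 0 in ['e', 'c', 'a'] -> ['e', 'c', 'a']
'e': index 0 in ['e', 'c', 'a'] -> ['e', 'c', 'a']


Output: [0, 0, 0, 1, 0, 2, 0, 0]


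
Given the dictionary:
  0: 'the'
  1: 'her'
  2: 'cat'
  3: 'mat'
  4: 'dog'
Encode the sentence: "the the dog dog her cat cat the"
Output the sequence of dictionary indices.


Look up each word in the dictionary:
  'the' -> 0
  'the' -> 0
  'dog' -> 4
  'dog' -> 4
  'her' -> 1
  'cat' -> 2
  'cat' -> 2
  'the' -> 0

Encoded: [0, 0, 4, 4, 1, 2, 2, 0]


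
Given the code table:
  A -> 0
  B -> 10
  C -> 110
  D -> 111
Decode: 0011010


Decoding:
0 -> A
0 -> A
110 -> C
10 -> B


Result: AACB


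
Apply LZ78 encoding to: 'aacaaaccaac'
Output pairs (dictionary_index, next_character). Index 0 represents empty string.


LZ78 encoding steps:
Dictionary: {0: ''}
Step 1: w='' (idx 0), next='a' -> output (0, 'a'), add 'a' as idx 1
Step 2: w='a' (idx 1), next='c' -> output (1, 'c'), add 'ac' as idx 2
Step 3: w='a' (idx 1), next='a' -> output (1, 'a'), add 'aa' as idx 3
Step 4: w='ac' (idx 2), next='c' -> output (2, 'c'), add 'acc' as idx 4
Step 5: w='aa' (idx 3), next='c' -> output (3, 'c'), add 'aac' as idx 5


Encoded: [(0, 'a'), (1, 'c'), (1, 'a'), (2, 'c'), (3, 'c')]


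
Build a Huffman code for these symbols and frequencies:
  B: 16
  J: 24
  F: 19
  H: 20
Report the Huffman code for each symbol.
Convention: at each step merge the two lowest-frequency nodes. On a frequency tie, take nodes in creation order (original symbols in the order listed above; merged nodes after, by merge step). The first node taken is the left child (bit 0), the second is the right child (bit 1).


Huffman tree construction:
Step 1: Merge B(16) + F(19) = 35
Step 2: Merge H(20) + J(24) = 44
Step 3: Merge (B+F)(35) + (H+J)(44) = 79
Read each symbol's code off the tree from the root (left child = 0, right child = 1).

Codes:
  B: 00 (length 2)
  J: 11 (length 2)
  F: 01 (length 2)
  H: 10 (length 2)
Average code length: 158/79 = 2.0000 bits/symbol


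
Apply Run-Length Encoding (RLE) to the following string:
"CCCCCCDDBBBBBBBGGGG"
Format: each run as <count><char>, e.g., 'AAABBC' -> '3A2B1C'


Scanning runs left to right:
  i=0: run of 'C' x 6 -> '6C'
  i=6: run of 'D' x 2 -> '2D'
  i=8: run of 'B' x 7 -> '7B'
  i=15: run of 'G' x 4 -> '4G'

RLE = 6C2D7B4G


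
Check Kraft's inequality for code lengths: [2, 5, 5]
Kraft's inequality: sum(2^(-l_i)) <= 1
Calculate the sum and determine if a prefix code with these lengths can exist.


Sum = 2^(-2) + 2^(-5) + 2^(-5)
    = 0.25 + 0.03125 + 0.03125
    = 10/32 = 0.3125
Since 0.3125 <= 1, Kraft's inequality IS satisfied.
A prefix code with these lengths CAN exist.

Kraft sum = 0.3125. Satisfied.


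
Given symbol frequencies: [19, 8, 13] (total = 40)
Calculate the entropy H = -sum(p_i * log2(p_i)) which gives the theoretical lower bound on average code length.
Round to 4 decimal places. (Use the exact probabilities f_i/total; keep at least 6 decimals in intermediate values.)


Per-symbol terms -p_i * log2(p_i) with p_i = f_i/40:
  p = 19/40 = 0.475000: log2(p) = -1.074001, -p*log2(p) = 0.510150
  p = 8/40 = 0.200000: log2(p) = -2.321928, -p*log2(p) = 0.464386
  p = 13/40 = 0.325000: log2(p) = -1.621488, -p*log2(p) = 0.526984
H = 0.510150 + 0.464386 + 0.526984 = 1.501520

H = 1.5015 bits/symbol


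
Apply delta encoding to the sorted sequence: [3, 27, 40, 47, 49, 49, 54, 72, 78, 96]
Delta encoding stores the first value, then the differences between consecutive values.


First value: 3
Deltas:
  27 - 3 = 24
  40 - 27 = 13
  47 - 40 = 7
  49 - 47 = 2
  49 - 49 = 0
  54 - 49 = 5
  72 - 54 = 18
  78 - 72 = 6
  96 - 78 = 18


Delta encoded: [3, 24, 13, 7, 2, 0, 5, 18, 6, 18]


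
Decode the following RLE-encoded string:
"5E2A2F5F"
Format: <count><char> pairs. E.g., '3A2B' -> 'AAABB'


Expanding each <count><char> pair:
  5E -> 'EEEEE'
  2A -> 'AA'
  2F -> 'FF'
  5F -> 'FFFFF'

Decoded = EEEEEAAFFFFFFF


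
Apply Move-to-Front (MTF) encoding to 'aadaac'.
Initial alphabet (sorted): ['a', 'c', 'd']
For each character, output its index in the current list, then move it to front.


MTF encoding:
'a': index 0 in ['a', 'c', 'd'] -> ['a', 'c', 'd']
'a': index 0 in ['a', 'c', 'd'] -> ['a', 'c', 'd']
'd': index 2 in ['a', 'c', 'd'] -> ['d', 'a', 'c']
'a': index 1 in ['d', 'a', 'c'] -> ['a', 'd', 'c']
'a': index 0 in ['a', 'd', 'c'] -> ['a', 'd', 'c']
'c': index 2 in ['a', 'd', 'c'] -> ['c', 'a', 'd']


Output: [0, 0, 2, 1, 0, 2]


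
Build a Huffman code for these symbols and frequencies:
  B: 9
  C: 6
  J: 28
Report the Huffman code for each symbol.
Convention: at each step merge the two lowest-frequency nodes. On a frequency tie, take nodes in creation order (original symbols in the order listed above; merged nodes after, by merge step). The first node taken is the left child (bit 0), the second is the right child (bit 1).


Huffman tree construction:
Step 1: Merge C(6) + B(9) = 15
Step 2: Merge (C+B)(15) + J(28) = 43
Read each symbol's code off the tree from the root (left child = 0, right child = 1).

Codes:
  B: 01 (length 2)
  C: 00 (length 2)
  J: 1 (length 1)
Average code length: 58/43 = 1.3488 bits/symbol


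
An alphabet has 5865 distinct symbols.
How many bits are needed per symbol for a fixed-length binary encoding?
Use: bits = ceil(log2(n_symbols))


log2(5865) = 12.5179
Bracket: 2^12 = 4096 < 5865 <= 2^13 = 8192
So ceil(log2(5865)) = 13

bits = ceil(log2(5865)) = ceil(12.5179) = 13 bits


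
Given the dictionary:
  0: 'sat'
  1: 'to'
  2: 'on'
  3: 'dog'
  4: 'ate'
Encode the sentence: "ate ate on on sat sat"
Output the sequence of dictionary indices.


Look up each word in the dictionary:
  'ate' -> 4
  'ate' -> 4
  'on' -> 2
  'on' -> 2
  'sat' -> 0
  'sat' -> 0

Encoded: [4, 4, 2, 2, 0, 0]


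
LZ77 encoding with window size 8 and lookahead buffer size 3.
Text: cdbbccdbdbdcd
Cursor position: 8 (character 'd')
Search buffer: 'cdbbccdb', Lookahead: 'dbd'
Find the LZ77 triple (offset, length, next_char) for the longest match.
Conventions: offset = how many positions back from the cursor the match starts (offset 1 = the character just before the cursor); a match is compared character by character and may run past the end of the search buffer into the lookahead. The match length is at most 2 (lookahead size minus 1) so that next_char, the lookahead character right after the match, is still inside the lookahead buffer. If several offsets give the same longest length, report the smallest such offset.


Try each offset into the search buffer:
  offset=1 (pos 7, char 'b'): match length 0
  offset=2 (pos 6, char 'd'): match length 2
  offset=3 (pos 5, char 'c'): match length 0
  offset=4 (pos 4, char 'c'): match length 0
  offset=5 (pos 3, char 'b'): match length 0
  offset=6 (pos 2, char 'b'): match length 0
  offset=7 (pos 1, char 'd'): match length 2
  offset=8 (pos 0, char 'c'): match length 0
Longest match has length 2, found at offsets 2, 7; take the smallest, offset 2.
next_char = character at position 8 + 2 = 10 -> 'd'

Best match: offset=2, length=2 (matching 'db' starting at position 6)
LZ77 triple: (2, 2, 'd')


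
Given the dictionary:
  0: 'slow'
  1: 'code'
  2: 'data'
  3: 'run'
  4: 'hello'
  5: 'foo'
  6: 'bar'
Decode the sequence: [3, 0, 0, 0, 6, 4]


Look up each index in the dictionary:
  3 -> 'run'
  0 -> 'slow'
  0 -> 'slow'
  0 -> 'slow'
  6 -> 'bar'
  4 -> 'hello'

Decoded: "run slow slow slow bar hello"


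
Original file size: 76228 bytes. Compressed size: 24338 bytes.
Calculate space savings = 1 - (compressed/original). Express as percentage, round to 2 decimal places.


ratio = compressed/original = 24338/76228 = 0.319279
savings = 1 - ratio = 1 - 0.319279 = 0.680721
as a percentage: 0.680721 * 100 = 68.07%

Space savings = 1 - 24338/76228 = 68.07%


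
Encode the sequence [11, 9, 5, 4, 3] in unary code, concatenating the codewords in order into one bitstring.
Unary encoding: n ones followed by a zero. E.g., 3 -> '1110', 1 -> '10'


Encode each number as n ones followed by a terminating 0:
  11 -> 111111111110 (12 bits)
  9 -> 1111111110 (10 bits)
  5 -> 111110 (6 bits)
  4 -> 11110 (5 bits)
  3 -> 1110 (4 bits)
Total length = 12 + 10 + 6 + 5 + 4 = 37 bits.

Unary([11, 9, 5, 4, 3]) = 1111111111101111111110111110111101110 (37 bits)


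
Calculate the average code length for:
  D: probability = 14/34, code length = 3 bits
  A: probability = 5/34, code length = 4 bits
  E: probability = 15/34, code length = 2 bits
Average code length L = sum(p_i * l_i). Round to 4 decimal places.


Weighted contributions p_i * l_i:
  D: (14/34) * 3 = 42/34
  A: (5/34) * 4 = 20/34
  E: (15/34) * 2 = 30/34
Sum = (42 + 20 + 30)/34 = 92/34

L = 92/34 = 2.7059 bits/symbol


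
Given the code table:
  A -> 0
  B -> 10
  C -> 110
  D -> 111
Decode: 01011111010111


Decoding:
0 -> A
10 -> B
111 -> D
110 -> C
10 -> B
111 -> D


Result: ABDCBD


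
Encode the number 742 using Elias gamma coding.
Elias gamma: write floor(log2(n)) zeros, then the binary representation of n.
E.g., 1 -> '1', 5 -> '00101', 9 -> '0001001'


num_bits = floor(log2(742)) + 1 = 10
leading_zeros = num_bits - 1 = 9
binary(742) = 1011100110

Elias gamma(742) = '000000000' + '1011100110' = 0000000001011100110 (19 bits)


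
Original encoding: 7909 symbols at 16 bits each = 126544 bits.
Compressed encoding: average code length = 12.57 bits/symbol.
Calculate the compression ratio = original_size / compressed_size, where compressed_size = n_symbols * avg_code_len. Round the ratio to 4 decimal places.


original_size = n_symbols * orig_bits = 7909 * 16 = 126544 bits
compressed_size = n_symbols * avg_code_len = 7909 * 12.57 = 99416.13 bits
ratio = original_size / compressed_size = 126544 / 99416.13 = 1.2729

Compression ratio = 1.2729


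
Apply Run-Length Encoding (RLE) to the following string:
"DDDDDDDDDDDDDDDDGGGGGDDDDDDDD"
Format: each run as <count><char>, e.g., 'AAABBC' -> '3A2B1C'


Scanning runs left to right:
  i=0: run of 'D' x 16 -> '16D'
  i=16: run of 'G' x 5 -> '5G'
  i=21: run of 'D' x 8 -> '8D'

RLE = 16D5G8D


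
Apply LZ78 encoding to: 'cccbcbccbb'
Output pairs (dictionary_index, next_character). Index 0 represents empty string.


LZ78 encoding steps:
Dictionary: {0: ''}
Step 1: w='' (idx 0), next='c' -> output (0, 'c'), add 'c' as idx 1
Step 2: w='c' (idx 1), next='c' -> output (1, 'c'), add 'cc' as idx 2
Step 3: w='' (idx 0), next='b' -> output (0, 'b'), add 'b' as idx 3
Step 4: w='c' (idx 1), next='b' -> output (1, 'b'), add 'cb' as idx 4
Step 5: w='cc' (idx 2), next='b' -> output (2, 'b'), add 'ccb' as idx 5
Step 6: w='b' (idx 3), end of input -> output (3, '')


Encoded: [(0, 'c'), (1, 'c'), (0, 'b'), (1, 'b'), (2, 'b'), (3, '')]


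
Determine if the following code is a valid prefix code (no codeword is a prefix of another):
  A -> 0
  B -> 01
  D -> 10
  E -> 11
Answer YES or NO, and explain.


Checking each pair (does one codeword prefix another?):
  A='0' vs B='01': prefix -- VIOLATION

NO -- this is NOT a valid prefix code. A (0) is a prefix of B (01).


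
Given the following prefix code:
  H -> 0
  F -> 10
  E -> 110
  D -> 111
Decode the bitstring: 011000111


Decoding step by step:
Bits 0 -> H
Bits 110 -> E
Bits 0 -> H
Bits 0 -> H
Bits 111 -> D


Decoded message: HEHHD


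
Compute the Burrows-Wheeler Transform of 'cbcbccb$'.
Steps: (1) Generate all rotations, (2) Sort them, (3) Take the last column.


Rotations (sorted):
  0: $cbcbccb -> last char: b
  1: b$cbcbcc -> last char: c
  2: bcbccb$c -> last char: c
  3: bccb$cbc -> last char: c
  4: cb$cbcbc -> last char: c
  5: cbcbccb$ -> last char: $
  6: cbccb$cb -> last char: b
  7: ccb$cbcb -> last char: b


BWT = bcccc$bb


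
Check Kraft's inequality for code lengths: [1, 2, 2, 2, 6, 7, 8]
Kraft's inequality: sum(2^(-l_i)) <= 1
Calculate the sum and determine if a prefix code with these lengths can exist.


Sum = 2^(-1) + 2^(-2) + 2^(-2) + 2^(-2) + 2^(-6) + 2^(-7) + 2^(-8)
    = 0.5 + 0.25 + 0.25 + 0.25 + 0.015625 + 0.0078125 + 0.00390625
    = 327/256 = 1.27734375
Since 1.27734375 > 1, Kraft's inequality is NOT satisfied.
A prefix code with these lengths CANNOT exist.

Kraft sum = 1.27734375. Not satisfied.


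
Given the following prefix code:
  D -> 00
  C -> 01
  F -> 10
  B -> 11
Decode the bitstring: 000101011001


Decoding step by step:
Bits 00 -> D
Bits 01 -> C
Bits 01 -> C
Bits 01 -> C
Bits 10 -> F
Bits 01 -> C


Decoded message: DCCCFC


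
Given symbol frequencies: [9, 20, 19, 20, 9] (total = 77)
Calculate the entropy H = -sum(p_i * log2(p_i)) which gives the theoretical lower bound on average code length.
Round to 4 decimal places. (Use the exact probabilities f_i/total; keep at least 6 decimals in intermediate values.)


Per-symbol terms -p_i * log2(p_i) with p_i = f_i/77:
  p = 9/77 = 0.116883: log2(p) = -3.096862, -p*log2(p) = 0.361971
  p = 20/77 = 0.259740: log2(p) = -1.944858, -p*log2(p) = 0.505158
  p = 19/77 = 0.246753: log2(p) = -2.018859, -p*log2(p) = 0.498160
  p = 20/77 = 0.259740: log2(p) = -1.944858, -p*log2(p) = 0.505158
  p = 9/77 = 0.116883: log2(p) = -3.096862, -p*log2(p) = 0.361971
H = 0.361971 + 0.505158 + 0.498160 + 0.505158 + 0.361971 = 2.232418

H = 2.2324 bits/symbol


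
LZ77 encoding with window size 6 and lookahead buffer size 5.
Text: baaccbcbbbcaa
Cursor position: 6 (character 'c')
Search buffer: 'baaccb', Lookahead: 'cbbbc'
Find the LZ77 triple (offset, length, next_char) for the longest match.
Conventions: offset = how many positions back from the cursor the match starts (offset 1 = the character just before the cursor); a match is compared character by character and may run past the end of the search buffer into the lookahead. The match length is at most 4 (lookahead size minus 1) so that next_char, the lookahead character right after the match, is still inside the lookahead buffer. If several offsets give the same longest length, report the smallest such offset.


Try each offset into the search buffer:
  offset=1 (pos 5, char 'b'): match length 0
  offset=2 (pos 4, char 'c'): match length 2
  offset=3 (pos 3, char 'c'): match length 1
  offset=4 (pos 2, char 'a'): match length 0
  offset=5 (pos 1, char 'a'): match length 0
  offset=6 (pos 0, char 'b'): match length 0
Longest match has length 2 at offset 2.
next_char = character at position 6 + 2 = 8 -> 'b'

Best match: offset=2, length=2 (matching 'cb' starting at position 4)
LZ77 triple: (2, 2, 'b')


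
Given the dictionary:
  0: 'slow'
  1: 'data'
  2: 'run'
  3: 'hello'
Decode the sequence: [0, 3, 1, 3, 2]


Look up each index in the dictionary:
  0 -> 'slow'
  3 -> 'hello'
  1 -> 'data'
  3 -> 'hello'
  2 -> 'run'

Decoded: "slow hello data hello run"


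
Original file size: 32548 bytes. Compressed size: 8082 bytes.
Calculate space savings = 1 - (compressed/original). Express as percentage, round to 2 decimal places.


ratio = compressed/original = 8082/32548 = 0.24831
savings = 1 - ratio = 1 - 0.24831 = 0.75169
as a percentage: 0.75169 * 100 = 75.17%

Space savings = 1 - 8082/32548 = 75.17%


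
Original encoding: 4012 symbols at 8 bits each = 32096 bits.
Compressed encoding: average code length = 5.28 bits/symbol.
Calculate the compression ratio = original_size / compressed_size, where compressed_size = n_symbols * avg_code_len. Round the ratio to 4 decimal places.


original_size = n_symbols * orig_bits = 4012 * 8 = 32096 bits
compressed_size = n_symbols * avg_code_len = 4012 * 5.28 = 21183.36 bits
ratio = original_size / compressed_size = 32096 / 21183.36 = 1.5152

Compression ratio = 1.5152


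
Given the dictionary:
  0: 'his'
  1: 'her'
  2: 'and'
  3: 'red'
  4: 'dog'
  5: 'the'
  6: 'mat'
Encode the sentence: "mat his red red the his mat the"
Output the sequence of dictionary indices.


Look up each word in the dictionary:
  'mat' -> 6
  'his' -> 0
  'red' -> 3
  'red' -> 3
  'the' -> 5
  'his' -> 0
  'mat' -> 6
  'the' -> 5

Encoded: [6, 0, 3, 3, 5, 0, 6, 5]


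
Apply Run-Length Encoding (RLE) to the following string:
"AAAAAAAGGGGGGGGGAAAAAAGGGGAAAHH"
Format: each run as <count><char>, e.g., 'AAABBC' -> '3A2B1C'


Scanning runs left to right:
  i=0: run of 'A' x 7 -> '7A'
  i=7: run of 'G' x 9 -> '9G'
  i=16: run of 'A' x 6 -> '6A'
  i=22: run of 'G' x 4 -> '4G'
  i=26: run of 'A' x 3 -> '3A'
  i=29: run of 'H' x 2 -> '2H'

RLE = 7A9G6A4G3A2H


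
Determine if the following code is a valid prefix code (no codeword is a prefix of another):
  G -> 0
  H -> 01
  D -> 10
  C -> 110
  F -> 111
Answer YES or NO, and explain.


Checking each pair (does one codeword prefix another?):
  G='0' vs H='01': prefix -- VIOLATION

NO -- this is NOT a valid prefix code. G (0) is a prefix of H (01).


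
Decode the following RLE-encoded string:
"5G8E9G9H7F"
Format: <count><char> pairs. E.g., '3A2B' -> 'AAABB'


Expanding each <count><char> pair:
  5G -> 'GGGGG'
  8E -> 'EEEEEEEE'
  9G -> 'GGGGGGGGG'
  9H -> 'HHHHHHHHH'
  7F -> 'FFFFFFF'

Decoded = GGGGGEEEEEEEEGGGGGGGGGHHHHHHHHHFFFFFFF


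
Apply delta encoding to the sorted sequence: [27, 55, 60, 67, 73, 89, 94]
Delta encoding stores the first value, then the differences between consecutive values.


First value: 27
Deltas:
  55 - 27 = 28
  60 - 55 = 5
  67 - 60 = 7
  73 - 67 = 6
  89 - 73 = 16
  94 - 89 = 5


Delta encoded: [27, 28, 5, 7, 6, 16, 5]


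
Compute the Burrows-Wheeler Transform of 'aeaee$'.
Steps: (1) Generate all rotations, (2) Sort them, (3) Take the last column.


Rotations (sorted):
  0: $aeaee -> last char: e
  1: aeaee$ -> last char: $
  2: aee$ae -> last char: e
  3: e$aeae -> last char: e
  4: eaee$a -> last char: a
  5: ee$aea -> last char: a


BWT = e$eeaa


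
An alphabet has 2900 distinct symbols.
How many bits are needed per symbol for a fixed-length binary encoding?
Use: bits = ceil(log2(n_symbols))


log2(2900) = 11.5018
Bracket: 2^11 = 2048 < 2900 <= 2^12 = 4096
So ceil(log2(2900)) = 12

bits = ceil(log2(2900)) = ceil(11.5018) = 12 bits


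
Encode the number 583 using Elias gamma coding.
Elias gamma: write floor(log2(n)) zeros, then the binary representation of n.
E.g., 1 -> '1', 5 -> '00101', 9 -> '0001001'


num_bits = floor(log2(583)) + 1 = 10
leading_zeros = num_bits - 1 = 9
binary(583) = 1001000111

Elias gamma(583) = '000000000' + '1001000111' = 0000000001001000111 (19 bits)


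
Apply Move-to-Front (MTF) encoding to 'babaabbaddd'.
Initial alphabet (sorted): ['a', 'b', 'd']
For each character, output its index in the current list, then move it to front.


MTF encoding:
'b': index 1 in ['a', 'b', 'd'] -> ['b', 'a', 'd']
'a': index 1 in ['b', 'a', 'd'] -> ['a', 'b', 'd']
'b': index 1 in ['a', 'b', 'd'] -> ['b', 'a', 'd']
'a': index 1 in ['b', 'a', 'd'] -> ['a', 'b', 'd']
'a': index 0 in ['a', 'b', 'd'] -> ['a', 'b', 'd']
'b': index 1 in ['a', 'b', 'd'] -> ['b', 'a', 'd']
'b': index 0 in ['b', 'a', 'd'] -> ['b', 'a', 'd']
'a': index 1 in ['b', 'a', 'd'] -> ['a', 'b', 'd']
'd': index 2 in ['a', 'b', 'd'] -> ['d', 'a', 'b']
'd': index 0 in ['d', 'a', 'b'] -> ['d', 'a', 'b']
'd': index 0 in ['d', 'a', 'b'] -> ['d', 'a', 'b']


Output: [1, 1, 1, 1, 0, 1, 0, 1, 2, 0, 0]


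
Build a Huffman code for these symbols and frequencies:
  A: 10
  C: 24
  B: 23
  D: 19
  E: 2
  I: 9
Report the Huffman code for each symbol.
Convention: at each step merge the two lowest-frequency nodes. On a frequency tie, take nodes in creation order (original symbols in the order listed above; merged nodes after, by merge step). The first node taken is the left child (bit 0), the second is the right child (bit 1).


Huffman tree construction:
Step 1: Merge E(2) + I(9) = 11
Step 2: Merge A(10) + (E+I)(11) = 21
Step 3: Merge D(19) + (A+(E+I))(21) = 40
Step 4: Merge B(23) + C(24) = 47
Step 5: Merge (D+(A+(E+I)))(40) + (B+C)(47) = 87
Read each symbol's code off the tree from the root (left child = 0, right child = 1).

Codes:
  A: 010 (length 3)
  C: 11 (length 2)
  B: 10 (length 2)
  D: 00 (length 2)
  E: 0110 (length 4)
  I: 0111 (length 4)
Average code length: 206/87 = 2.3678 bits/symbol


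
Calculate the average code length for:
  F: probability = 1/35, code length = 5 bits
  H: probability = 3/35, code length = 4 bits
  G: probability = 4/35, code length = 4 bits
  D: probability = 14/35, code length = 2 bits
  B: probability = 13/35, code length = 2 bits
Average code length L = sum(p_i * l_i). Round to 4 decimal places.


Weighted contributions p_i * l_i:
  F: (1/35) * 5 = 5/35
  H: (3/35) * 4 = 12/35
  G: (4/35) * 4 = 16/35
  D: (14/35) * 2 = 28/35
  B: (13/35) * 2 = 26/35
Sum = (5 + 12 + 16 + 28 + 26)/35 = 87/35

L = 87/35 = 2.4857 bits/symbol


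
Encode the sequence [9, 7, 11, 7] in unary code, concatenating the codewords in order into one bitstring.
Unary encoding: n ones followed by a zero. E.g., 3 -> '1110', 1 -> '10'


Encode each number as n ones followed by a terminating 0:
  9 -> 1111111110 (10 bits)
  7 -> 11111110 (8 bits)
  11 -> 111111111110 (12 bits)
  7 -> 11111110 (8 bits)
Total length = 10 + 8 + 12 + 8 = 38 bits.

Unary([9, 7, 11, 7]) = 11111111101111111011111111111011111110 (38 bits)


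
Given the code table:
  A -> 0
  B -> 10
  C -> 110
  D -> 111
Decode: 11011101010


Decoding:
110 -> C
111 -> D
0 -> A
10 -> B
10 -> B


Result: CDABB


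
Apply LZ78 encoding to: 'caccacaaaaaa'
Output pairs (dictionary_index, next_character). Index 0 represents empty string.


LZ78 encoding steps:
Dictionary: {0: ''}
Step 1: w='' (idx 0), next='c' -> output (0, 'c'), add 'c' as idx 1
Step 2: w='' (idx 0), next='a' -> output (0, 'a'), add 'a' as idx 2
Step 3: w='c' (idx 1), next='c' -> output (1, 'c'), add 'cc' as idx 3
Step 4: w='a' (idx 2), next='c' -> output (2, 'c'), add 'ac' as idx 4
Step 5: w='a' (idx 2), next='a' -> output (2, 'a'), add 'aa' as idx 5
Step 6: w='aa' (idx 5), next='a' -> output (5, 'a'), add 'aaa' as idx 6
Step 7: w='a' (idx 2), end of input -> output (2, '')


Encoded: [(0, 'c'), (0, 'a'), (1, 'c'), (2, 'c'), (2, 'a'), (5, 'a'), (2, '')]


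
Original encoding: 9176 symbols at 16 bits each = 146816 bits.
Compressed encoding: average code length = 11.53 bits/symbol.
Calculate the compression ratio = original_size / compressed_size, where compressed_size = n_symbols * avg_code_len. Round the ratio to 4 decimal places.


original_size = n_symbols * orig_bits = 9176 * 16 = 146816 bits
compressed_size = n_symbols * avg_code_len = 9176 * 11.53 = 105799.28 bits
ratio = original_size / compressed_size = 146816 / 105799.28 = 1.3877

Compression ratio = 1.3877


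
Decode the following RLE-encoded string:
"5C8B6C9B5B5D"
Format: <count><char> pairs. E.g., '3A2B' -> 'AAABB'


Expanding each <count><char> pair:
  5C -> 'CCCCC'
  8B -> 'BBBBBBBB'
  6C -> 'CCCCCC'
  9B -> 'BBBBBBBBB'
  5B -> 'BBBBB'
  5D -> 'DDDDD'

Decoded = CCCCCBBBBBBBBCCCCCCBBBBBBBBBBBBBBDDDDD


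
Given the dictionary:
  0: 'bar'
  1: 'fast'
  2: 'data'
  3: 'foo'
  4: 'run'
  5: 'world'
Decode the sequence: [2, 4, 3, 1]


Look up each index in the dictionary:
  2 -> 'data'
  4 -> 'run'
  3 -> 'foo'
  1 -> 'fast'

Decoded: "data run foo fast"


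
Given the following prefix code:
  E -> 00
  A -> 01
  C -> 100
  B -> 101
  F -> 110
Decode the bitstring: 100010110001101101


Decoding step by step:
Bits 100 -> C
Bits 01 -> A
Bits 01 -> A
Bits 100 -> C
Bits 01 -> A
Bits 101 -> B
Bits 101 -> B


Decoded message: CAACABB


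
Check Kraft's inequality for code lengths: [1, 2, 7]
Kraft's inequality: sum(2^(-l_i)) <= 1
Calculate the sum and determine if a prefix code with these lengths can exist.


Sum = 2^(-1) + 2^(-2) + 2^(-7)
    = 0.5 + 0.25 + 0.0078125
    = 97/128 = 0.7578125
Since 0.7578125 <= 1, Kraft's inequality IS satisfied.
A prefix code with these lengths CAN exist.

Kraft sum = 0.7578125. Satisfied.


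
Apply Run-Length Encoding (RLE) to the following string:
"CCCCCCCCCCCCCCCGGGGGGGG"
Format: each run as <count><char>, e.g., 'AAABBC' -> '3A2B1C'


Scanning runs left to right:
  i=0: run of 'C' x 15 -> '15C'
  i=15: run of 'G' x 8 -> '8G'

RLE = 15C8G


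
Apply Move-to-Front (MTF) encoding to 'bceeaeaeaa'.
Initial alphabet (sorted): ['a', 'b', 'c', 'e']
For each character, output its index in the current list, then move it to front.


MTF encoding:
'b': index 1 in ['a', 'b', 'c', 'e'] -> ['b', 'a', 'c', 'e']
'c': index 2 in ['b', 'a', 'c', 'e'] -> ['c', 'b', 'a', 'e']
'e': index 3 in ['c', 'b', 'a', 'e'] -> ['e', 'c', 'b', 'a']
'e': index 0 in ['e', 'c', 'b', 'a'] -> ['e', 'c', 'b', 'a']
'a': index 3 in ['e', 'c', 'b', 'a'] -> ['a', 'e', 'c', 'b']
'e': index 1 in ['a', 'e', 'c', 'b'] -> ['e', 'a', 'c', 'b']
'a': index 1 in ['e', 'a', 'c', 'b'] -> ['a', 'e', 'c', 'b']
'e': index 1 in ['a', 'e', 'c', 'b'] -> ['e', 'a', 'c', 'b']
'a': index 1 in ['e', 'a', 'c', 'b'] -> ['a', 'e', 'c', 'b']
'a': index 0 in ['a', 'e', 'c', 'b'] -> ['a', 'e', 'c', 'b']


Output: [1, 2, 3, 0, 3, 1, 1, 1, 1, 0]


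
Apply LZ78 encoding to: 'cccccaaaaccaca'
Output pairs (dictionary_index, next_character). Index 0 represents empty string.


LZ78 encoding steps:
Dictionary: {0: ''}
Step 1: w='' (idx 0), next='c' -> output (0, 'c'), add 'c' as idx 1
Step 2: w='c' (idx 1), next='c' -> output (1, 'c'), add 'cc' as idx 2
Step 3: w='cc' (idx 2), next='a' -> output (2, 'a'), add 'cca' as idx 3
Step 4: w='' (idx 0), next='a' -> output (0, 'a'), add 'a' as idx 4
Step 5: w='a' (idx 4), next='a' -> output (4, 'a'), add 'aa' as idx 5
Step 6: w='cca' (idx 3), next='c' -> output (3, 'c'), add 'ccac' as idx 6
Step 7: w='a' (idx 4), end of input -> output (4, '')


Encoded: [(0, 'c'), (1, 'c'), (2, 'a'), (0, 'a'), (4, 'a'), (3, 'c'), (4, '')]


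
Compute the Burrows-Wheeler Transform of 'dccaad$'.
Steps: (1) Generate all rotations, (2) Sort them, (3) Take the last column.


Rotations (sorted):
  0: $dccaad -> last char: d
  1: aad$dcc -> last char: c
  2: ad$dcca -> last char: a
  3: caad$dc -> last char: c
  4: ccaad$d -> last char: d
  5: d$dccaa -> last char: a
  6: dccaad$ -> last char: $


BWT = dcacda$


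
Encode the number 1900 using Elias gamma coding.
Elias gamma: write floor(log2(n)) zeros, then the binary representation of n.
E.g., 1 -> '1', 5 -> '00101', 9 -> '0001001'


num_bits = floor(log2(1900)) + 1 = 11
leading_zeros = num_bits - 1 = 10
binary(1900) = 11101101100

Elias gamma(1900) = '0000000000' + '11101101100' = 000000000011101101100 (21 bits)


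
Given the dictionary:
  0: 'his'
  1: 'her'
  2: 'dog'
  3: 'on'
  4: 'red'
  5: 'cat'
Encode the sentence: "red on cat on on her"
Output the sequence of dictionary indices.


Look up each word in the dictionary:
  'red' -> 4
  'on' -> 3
  'cat' -> 5
  'on' -> 3
  'on' -> 3
  'her' -> 1

Encoded: [4, 3, 5, 3, 3, 1]


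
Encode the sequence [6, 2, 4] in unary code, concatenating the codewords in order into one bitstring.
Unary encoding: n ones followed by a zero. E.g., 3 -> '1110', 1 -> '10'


Encode each number as n ones followed by a terminating 0:
  6 -> 1111110 (7 bits)
  2 -> 110 (3 bits)
  4 -> 11110 (5 bits)
Total length = 7 + 3 + 5 = 15 bits.

Unary([6, 2, 4]) = 111111011011110 (15 bits)


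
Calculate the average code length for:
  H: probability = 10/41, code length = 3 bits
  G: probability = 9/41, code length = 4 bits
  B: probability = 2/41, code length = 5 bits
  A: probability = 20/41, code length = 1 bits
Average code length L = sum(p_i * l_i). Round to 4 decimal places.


Weighted contributions p_i * l_i:
  H: (10/41) * 3 = 30/41
  G: (9/41) * 4 = 36/41
  B: (2/41) * 5 = 10/41
  A: (20/41) * 1 = 20/41
Sum = (30 + 36 + 10 + 20)/41 = 96/41

L = 96/41 = 2.3415 bits/symbol


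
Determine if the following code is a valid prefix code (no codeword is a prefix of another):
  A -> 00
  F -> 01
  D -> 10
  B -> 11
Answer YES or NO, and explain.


Checking each pair (does one codeword prefix another?):
  A='00' vs F='01': no prefix
  A='00' vs D='10': no prefix
  A='00' vs B='11': no prefix
  F='01' vs A='00': no prefix
  F='01' vs D='10': no prefix
  F='01' vs B='11': no prefix
  D='10' vs A='00': no prefix
  D='10' vs F='01': no prefix
  D='10' vs B='11': no prefix
  B='11' vs A='00': no prefix
  B='11' vs F='01': no prefix
  B='11' vs D='10': no prefix
No violation found over all pairs.

YES -- this is a valid prefix code. No codeword is a prefix of any other codeword.


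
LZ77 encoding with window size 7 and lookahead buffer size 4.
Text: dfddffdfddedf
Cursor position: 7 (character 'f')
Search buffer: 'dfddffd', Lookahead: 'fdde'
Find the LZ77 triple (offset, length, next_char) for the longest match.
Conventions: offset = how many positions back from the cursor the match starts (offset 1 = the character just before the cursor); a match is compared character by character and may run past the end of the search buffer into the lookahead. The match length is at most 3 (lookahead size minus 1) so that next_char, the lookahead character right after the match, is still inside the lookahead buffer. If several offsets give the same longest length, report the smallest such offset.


Try each offset into the search buffer:
  offset=1 (pos 6, char 'd'): match length 0
  offset=2 (pos 5, char 'f'): match length 2
  offset=3 (pos 4, char 'f'): match length 1
  offset=4 (pos 3, char 'd'): match length 0
  offset=5 (pos 2, char 'd'): match length 0
  offset=6 (pos 1, char 'f'): match length 3
  offset=7 (pos 0, char 'd'): match length 0
Longest match has length 3 at offset 6.
next_char = character at position 7 + 3 = 10 -> 'e'

Best match: offset=6, length=3 (matching 'fdd' starting at position 1)
LZ77 triple: (6, 3, 'e')


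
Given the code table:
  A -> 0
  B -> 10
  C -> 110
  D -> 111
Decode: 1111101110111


Decoding:
111 -> D
110 -> C
111 -> D
0 -> A
111 -> D


Result: DCDAD


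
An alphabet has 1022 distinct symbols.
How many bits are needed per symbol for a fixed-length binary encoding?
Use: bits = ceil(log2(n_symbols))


log2(1022) = 9.9972
Bracket: 2^9 = 512 < 1022 <= 2^10 = 1024
So ceil(log2(1022)) = 10

bits = ceil(log2(1022)) = ceil(9.9972) = 10 bits


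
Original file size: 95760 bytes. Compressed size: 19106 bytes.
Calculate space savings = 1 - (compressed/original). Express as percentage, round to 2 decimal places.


ratio = compressed/original = 19106/95760 = 0.19952
savings = 1 - ratio = 1 - 0.19952 = 0.80048
as a percentage: 0.80048 * 100 = 80.05%

Space savings = 1 - 19106/95760 = 80.05%


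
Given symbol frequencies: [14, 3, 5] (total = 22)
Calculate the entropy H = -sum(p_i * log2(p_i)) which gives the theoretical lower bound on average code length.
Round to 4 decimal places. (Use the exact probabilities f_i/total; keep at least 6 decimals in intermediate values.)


Per-symbol terms -p_i * log2(p_i) with p_i = f_i/22:
  p = 14/22 = 0.636364: log2(p) = -0.652077, -p*log2(p) = 0.414958
  p = 3/22 = 0.136364: log2(p) = -2.874469, -p*log2(p) = 0.391973
  p = 5/22 = 0.227273: log2(p) = -2.137504, -p*log2(p) = 0.485796
H = 0.414958 + 0.391973 + 0.485796 = 1.292727

H = 1.2927 bits/symbol


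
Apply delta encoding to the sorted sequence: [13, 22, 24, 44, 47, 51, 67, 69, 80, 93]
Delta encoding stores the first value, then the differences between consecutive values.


First value: 13
Deltas:
  22 - 13 = 9
  24 - 22 = 2
  44 - 24 = 20
  47 - 44 = 3
  51 - 47 = 4
  67 - 51 = 16
  69 - 67 = 2
  80 - 69 = 11
  93 - 80 = 13


Delta encoded: [13, 9, 2, 20, 3, 4, 16, 2, 11, 13]


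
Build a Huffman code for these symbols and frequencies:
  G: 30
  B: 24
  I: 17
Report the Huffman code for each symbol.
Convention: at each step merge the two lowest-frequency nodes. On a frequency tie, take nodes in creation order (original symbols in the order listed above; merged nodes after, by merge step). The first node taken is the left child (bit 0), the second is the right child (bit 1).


Huffman tree construction:
Step 1: Merge I(17) + B(24) = 41
Step 2: Merge G(30) + (I+B)(41) = 71
Read each symbol's code off the tree from the root (left child = 0, right child = 1).

Codes:
  G: 0 (length 1)
  B: 11 (length 2)
  I: 10 (length 2)
Average code length: 112/71 = 1.5775 bits/symbol


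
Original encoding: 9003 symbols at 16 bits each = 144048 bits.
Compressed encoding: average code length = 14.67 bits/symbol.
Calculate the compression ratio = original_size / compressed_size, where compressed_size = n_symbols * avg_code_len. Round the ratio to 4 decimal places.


original_size = n_symbols * orig_bits = 9003 * 16 = 144048 bits
compressed_size = n_symbols * avg_code_len = 9003 * 14.67 = 132074.01 bits
ratio = original_size / compressed_size = 144048 / 132074.01 = 1.0907

Compression ratio = 1.0907


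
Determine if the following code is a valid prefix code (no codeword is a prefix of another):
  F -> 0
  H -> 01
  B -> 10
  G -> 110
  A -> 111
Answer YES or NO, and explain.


Checking each pair (does one codeword prefix another?):
  F='0' vs H='01': prefix -- VIOLATION

NO -- this is NOT a valid prefix code. F (0) is a prefix of H (01).


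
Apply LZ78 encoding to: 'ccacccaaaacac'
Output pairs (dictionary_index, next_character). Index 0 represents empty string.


LZ78 encoding steps:
Dictionary: {0: ''}
Step 1: w='' (idx 0), next='c' -> output (0, 'c'), add 'c' as idx 1
Step 2: w='c' (idx 1), next='a' -> output (1, 'a'), add 'ca' as idx 2
Step 3: w='c' (idx 1), next='c' -> output (1, 'c'), add 'cc' as idx 3
Step 4: w='ca' (idx 2), next='a' -> output (2, 'a'), add 'caa' as idx 4
Step 5: w='' (idx 0), next='a' -> output (0, 'a'), add 'a' as idx 5
Step 6: w='a' (idx 5), next='c' -> output (5, 'c'), add 'ac' as idx 6
Step 7: w='ac' (idx 6), end of input -> output (6, '')


Encoded: [(0, 'c'), (1, 'a'), (1, 'c'), (2, 'a'), (0, 'a'), (5, 'c'), (6, '')]


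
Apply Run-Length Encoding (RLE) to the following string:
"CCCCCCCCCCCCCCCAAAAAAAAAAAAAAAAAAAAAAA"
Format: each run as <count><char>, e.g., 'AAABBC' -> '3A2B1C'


Scanning runs left to right:
  i=0: run of 'C' x 15 -> '15C'
  i=15: run of 'A' x 23 -> '23A'

RLE = 15C23A


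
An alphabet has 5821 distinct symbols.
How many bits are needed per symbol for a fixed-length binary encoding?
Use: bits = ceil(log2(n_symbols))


log2(5821) = 12.5071
Bracket: 2^12 = 4096 < 5821 <= 2^13 = 8192
So ceil(log2(5821)) = 13

bits = ceil(log2(5821)) = ceil(12.5071) = 13 bits


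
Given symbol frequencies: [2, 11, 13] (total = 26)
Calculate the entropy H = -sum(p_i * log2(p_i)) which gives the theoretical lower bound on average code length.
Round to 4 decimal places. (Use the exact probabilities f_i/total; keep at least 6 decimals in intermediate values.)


Per-symbol terms -p_i * log2(p_i) with p_i = f_i/26:
  p = 2/26 = 0.076923: log2(p) = -3.700440, -p*log2(p) = 0.284649
  p = 11/26 = 0.423077: log2(p) = -1.241008, -p*log2(p) = 0.525042
  p = 13/26 = 0.500000: log2(p) = -1.000000, -p*log2(p) = 0.500000
H = 0.284649 + 0.525042 + 0.500000 = 1.309691

H = 1.3097 bits/symbol


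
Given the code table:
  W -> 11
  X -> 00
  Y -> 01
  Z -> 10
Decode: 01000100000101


Decoding:
01 -> Y
00 -> X
01 -> Y
00 -> X
00 -> X
01 -> Y
01 -> Y


Result: YXYXXYY


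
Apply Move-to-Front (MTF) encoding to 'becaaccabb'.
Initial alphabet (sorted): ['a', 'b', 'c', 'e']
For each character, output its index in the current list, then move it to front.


MTF encoding:
'b': index 1 in ['a', 'b', 'c', 'e'] -> ['b', 'a', 'c', 'e']
'e': index 3 in ['b', 'a', 'c', 'e'] -> ['e', 'b', 'a', 'c']
'c': index 3 in ['e', 'b', 'a', 'c'] -> ['c', 'e', 'b', 'a']
'a': index 3 in ['c', 'e', 'b', 'a'] -> ['a', 'c', 'e', 'b']
'a': index 0 in ['a', 'c', 'e', 'b'] -> ['a', 'c', 'e', 'b']
'c': index 1 in ['a', 'c', 'e', 'b'] -> ['c', 'a', 'e', 'b']
'c': index 0 in ['c', 'a', 'e', 'b'] -> ['c', 'a', 'e', 'b']
'a': index 1 in ['c', 'a', 'e', 'b'] -> ['a', 'c', 'e', 'b']
'b': index 3 in ['a', 'c', 'e', 'b'] -> ['b', 'a', 'c', 'e']
'b': index 0 in ['b', 'a', 'c', 'e'] -> ['b', 'a', 'c', 'e']


Output: [1, 3, 3, 3, 0, 1, 0, 1, 3, 0]


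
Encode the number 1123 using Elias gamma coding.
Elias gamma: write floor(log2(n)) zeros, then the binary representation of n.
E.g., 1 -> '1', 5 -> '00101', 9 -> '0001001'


num_bits = floor(log2(1123)) + 1 = 11
leading_zeros = num_bits - 1 = 10
binary(1123) = 10001100011

Elias gamma(1123) = '0000000000' + '10001100011' = 000000000010001100011 (21 bits)


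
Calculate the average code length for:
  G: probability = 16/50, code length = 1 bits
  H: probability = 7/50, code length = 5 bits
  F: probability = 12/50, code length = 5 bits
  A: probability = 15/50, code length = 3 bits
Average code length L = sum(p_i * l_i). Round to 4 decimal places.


Weighted contributions p_i * l_i:
  G: (16/50) * 1 = 16/50
  H: (7/50) * 5 = 35/50
  F: (12/50) * 5 = 60/50
  A: (15/50) * 3 = 45/50
Sum = (16 + 35 + 60 + 45)/50 = 156/50

L = 156/50 = 3.1200 bits/symbol


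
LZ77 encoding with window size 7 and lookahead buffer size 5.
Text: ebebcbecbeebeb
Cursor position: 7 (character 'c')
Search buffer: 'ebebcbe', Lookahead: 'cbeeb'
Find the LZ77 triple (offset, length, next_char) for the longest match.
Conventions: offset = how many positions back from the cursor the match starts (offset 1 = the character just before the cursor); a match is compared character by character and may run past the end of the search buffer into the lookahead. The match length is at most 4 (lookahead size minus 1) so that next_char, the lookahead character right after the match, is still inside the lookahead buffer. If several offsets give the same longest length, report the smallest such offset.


Try each offset into the search buffer:
  offset=1 (pos 6, char 'e'): match length 0
  offset=2 (pos 5, char 'b'): match length 0
  offset=3 (pos 4, char 'c'): match length 3
  offset=4 (pos 3, char 'b'): match length 0
  offset=5 (pos 2, char 'e'): match length 0
  offset=6 (pos 1, char 'b'): match length 0
  offset=7 (pos 0, char 'e'): match length 0
Longest match has length 3 at offset 3.
next_char = character at position 7 + 3 = 10 -> 'e'

Best match: offset=3, length=3 (matching 'cbe' starting at position 4)
LZ77 triple: (3, 3, 'e')


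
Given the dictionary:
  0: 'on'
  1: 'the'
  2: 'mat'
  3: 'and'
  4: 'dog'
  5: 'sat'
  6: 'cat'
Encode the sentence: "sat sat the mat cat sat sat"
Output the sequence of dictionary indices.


Look up each word in the dictionary:
  'sat' -> 5
  'sat' -> 5
  'the' -> 1
  'mat' -> 2
  'cat' -> 6
  'sat' -> 5
  'sat' -> 5

Encoded: [5, 5, 1, 2, 6, 5, 5]


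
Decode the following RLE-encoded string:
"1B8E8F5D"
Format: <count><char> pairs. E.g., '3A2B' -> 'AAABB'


Expanding each <count><char> pair:
  1B -> 'B'
  8E -> 'EEEEEEEE'
  8F -> 'FFFFFFFF'
  5D -> 'DDDDD'

Decoded = BEEEEEEEEFFFFFFFFDDDDD
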